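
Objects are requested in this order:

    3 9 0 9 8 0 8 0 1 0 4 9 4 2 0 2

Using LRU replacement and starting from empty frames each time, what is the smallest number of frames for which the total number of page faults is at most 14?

2

f=1: 16 faults
f=2: 10 faults
f=3: 9 faults
f=4: 8 faults
f=5: 7 faults
f=6: 7 faults
f=7: 7 faults
Smallest f with faults ≤ 14 is 2.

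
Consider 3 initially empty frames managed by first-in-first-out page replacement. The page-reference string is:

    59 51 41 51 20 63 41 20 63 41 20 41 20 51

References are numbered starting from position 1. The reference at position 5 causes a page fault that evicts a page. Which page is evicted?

59

pos 1: 59: miss, frames (59)
pos 2: 51: miss, frames (59 51)
pos 3: 41: miss, frames (59 51 41)
pos 4: 51: hit
pos 5: 20: miss, evict 59, frames (51 41 20)
At position 5, page 59 is evicted.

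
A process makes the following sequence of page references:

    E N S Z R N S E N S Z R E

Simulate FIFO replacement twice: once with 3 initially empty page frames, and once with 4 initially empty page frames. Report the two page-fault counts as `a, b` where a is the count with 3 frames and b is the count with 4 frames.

3 frames: F F F F F F F F . . F F . → 10 faults.
4 frames: F F F F F . . F F F F F F → 11 faults.
11 > 10: adding a frame increased faults — Belady's anomaly.

10, 11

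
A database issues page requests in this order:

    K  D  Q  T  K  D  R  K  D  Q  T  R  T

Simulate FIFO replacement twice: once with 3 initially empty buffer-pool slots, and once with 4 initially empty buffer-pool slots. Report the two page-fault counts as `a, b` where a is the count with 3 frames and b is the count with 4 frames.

9, 10

3 frames: F F F F F F F . . F F . . → 9 faults.
4 frames: F F F F . . F F F F F F . → 10 faults.
10 > 9: adding a frame increased faults — Belady's anomaly.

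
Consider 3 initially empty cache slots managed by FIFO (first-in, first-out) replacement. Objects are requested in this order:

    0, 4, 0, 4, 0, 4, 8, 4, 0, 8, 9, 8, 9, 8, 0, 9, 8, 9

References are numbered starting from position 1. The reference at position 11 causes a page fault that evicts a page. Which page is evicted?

pos 1: 0: miss, frames {0}
pos 2: 4: miss, frames {0,4}
pos 3: 0: hit
pos 4: 4: hit
pos 5: 0: hit
pos 6: 4: hit
pos 7: 8: miss, frames {0,4,8}
pos 8: 4: hit
pos 9: 0: hit
pos 10: 8: hit
pos 11: 9: miss, evict 0, frames {4,8,9}
At position 11, page 0 is evicted.

0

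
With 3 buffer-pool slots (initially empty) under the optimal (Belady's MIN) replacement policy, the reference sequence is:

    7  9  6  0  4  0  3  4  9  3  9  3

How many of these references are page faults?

7 -> miss, frames (7)
9 -> miss, frames (7 9)
6 -> miss, frames (7 9 6)
0 -> miss, evict 6, frames (7 9 0)
4 -> miss, evict 7, frames (9 0 4)
0 -> hit
3 -> miss, evict 0, frames (9 4 3)
4 -> hit
9 -> hit
3 -> hit
9 -> hit
3 -> hit
Page faults: 6.

6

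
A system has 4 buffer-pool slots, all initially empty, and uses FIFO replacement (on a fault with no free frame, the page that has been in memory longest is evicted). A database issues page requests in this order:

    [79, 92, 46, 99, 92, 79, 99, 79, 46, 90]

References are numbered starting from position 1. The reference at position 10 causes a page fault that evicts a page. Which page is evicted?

79

pos 1: 79 -> miss, frames [79]
pos 2: 92 -> miss, frames [79, 92]
pos 3: 46 -> miss, frames [79, 92, 46]
pos 4: 99 -> miss, frames [79, 92, 46, 99]
pos 5: 92 -> hit
pos 6: 79 -> hit
pos 7: 99 -> hit
pos 8: 79 -> hit
pos 9: 46 -> hit
pos 10: 90 -> miss, evict 79, frames [92, 46, 99, 90]
At position 10, page 79 is evicted.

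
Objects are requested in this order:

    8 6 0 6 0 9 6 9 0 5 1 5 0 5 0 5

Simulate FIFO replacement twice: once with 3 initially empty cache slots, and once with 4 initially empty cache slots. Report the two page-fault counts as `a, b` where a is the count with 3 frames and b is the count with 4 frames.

3 frames: F F F . . F . . . F F . F . . . → 7 faults.
4 frames: F F F . . F . . . F F . . . . . → 6 faults.
6 < 7: adding a frame reduced faults, as is typical.

7, 6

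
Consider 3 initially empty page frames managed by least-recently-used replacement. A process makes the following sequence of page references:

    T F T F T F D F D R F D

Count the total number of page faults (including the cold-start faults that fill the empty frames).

4

T -> fault, frames {T}
F -> fault, frames {T,F}
T -> hit
F -> hit
T -> hit
F -> hit
D -> fault, frames {T,F,D}
F -> hit
D -> hit
R -> fault, evict T, frames {F,D,R}
F -> hit
D -> hit
Page faults: 4.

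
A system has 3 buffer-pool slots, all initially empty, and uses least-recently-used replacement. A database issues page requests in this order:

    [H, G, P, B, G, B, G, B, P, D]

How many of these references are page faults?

H → miss, frames [H]
G → miss, frames [H, G]
P → miss, frames [H, G, P]
B → miss, evict H, frames [G, P, B]
G → hit
B → hit
G → hit
B → hit
P → hit
D → miss, evict G, frames [B, P, D]
Page faults: 5.

5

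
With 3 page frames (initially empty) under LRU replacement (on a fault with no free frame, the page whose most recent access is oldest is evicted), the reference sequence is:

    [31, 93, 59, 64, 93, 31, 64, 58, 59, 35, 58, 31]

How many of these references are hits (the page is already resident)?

3

31: fault, frames {31}
93: fault, frames {31,93}
59: fault, frames {31,93,59}
64: fault, evict 31, frames {93,59,64}
93: hit
31: fault, evict 59, frames {64,93,31}
64: hit
58: fault, evict 93, frames {31,64,58}
59: fault, evict 31, frames {64,58,59}
35: fault, evict 64, frames {58,59,35}
58: hit
31: fault, evict 59, frames {35,58,31}
Hits: 3.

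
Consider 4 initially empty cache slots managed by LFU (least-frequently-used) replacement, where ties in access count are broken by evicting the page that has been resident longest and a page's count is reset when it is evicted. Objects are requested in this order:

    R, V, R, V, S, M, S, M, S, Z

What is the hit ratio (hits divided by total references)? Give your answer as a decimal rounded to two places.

R: fault, frames {R}
V: fault, frames {R,V}
R: hit
V: hit
S: fault, frames {R,V,S}
M: fault, frames {R,V,S,M}
S: hit
M: hit
S: hit
Z: fault, evict R, frames {V,S,M,Z}
Hits: 5 of 10 references → 5/10 = 0.5000.

0.50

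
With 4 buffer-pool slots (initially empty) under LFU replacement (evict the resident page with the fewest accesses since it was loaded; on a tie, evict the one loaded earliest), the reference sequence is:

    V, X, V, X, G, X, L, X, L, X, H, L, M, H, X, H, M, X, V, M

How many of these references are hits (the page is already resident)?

V -> fault, frames {V}
X -> fault, frames {V,X}
V -> hit
X -> hit
G -> fault, frames {V,X,G}
X -> hit
L -> fault, frames {V,X,G,L}
X -> hit
L -> hit
X -> hit
H -> fault, evict G, frames {V,X,L,H}
L -> hit
M -> fault, evict H, frames {V,X,L,M}
H -> fault, evict M, frames {V,X,L,H}
X -> hit
H -> hit
M -> fault, evict V, frames {X,L,H,M}
X -> hit
V -> fault, evict M, frames {X,L,H,V}
M -> fault, evict V, frames {X,L,H,M}
Hits: 10.

10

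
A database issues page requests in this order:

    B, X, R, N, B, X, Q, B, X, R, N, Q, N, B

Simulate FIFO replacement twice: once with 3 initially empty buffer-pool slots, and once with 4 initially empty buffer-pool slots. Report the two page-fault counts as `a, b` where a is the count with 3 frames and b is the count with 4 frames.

3 frames: F F F F F F F . . F F . . F → 10 faults.
4 frames: F F F F . . F F F F F F . F → 11 faults.
11 > 10: adding a frame increased faults — Belady's anomaly.

10, 11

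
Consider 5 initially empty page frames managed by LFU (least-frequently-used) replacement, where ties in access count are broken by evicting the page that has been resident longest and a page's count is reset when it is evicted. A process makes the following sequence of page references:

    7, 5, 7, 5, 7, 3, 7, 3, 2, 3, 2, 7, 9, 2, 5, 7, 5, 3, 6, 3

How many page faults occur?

7 -> miss, frames {7}
5 -> miss, frames {7,5}
7 -> hit
5 -> hit
7 -> hit
3 -> miss, frames {7,5,3}
7 -> hit
3 -> hit
2 -> miss, frames {7,5,3,2}
3 -> hit
2 -> hit
7 -> hit
9 -> miss, frames {7,5,3,2,9}
2 -> hit
5 -> hit
7 -> hit
5 -> hit
3 -> hit
6 -> miss, evict 9, frames {7,5,3,2,6}
3 -> hit
Page faults: 6.

6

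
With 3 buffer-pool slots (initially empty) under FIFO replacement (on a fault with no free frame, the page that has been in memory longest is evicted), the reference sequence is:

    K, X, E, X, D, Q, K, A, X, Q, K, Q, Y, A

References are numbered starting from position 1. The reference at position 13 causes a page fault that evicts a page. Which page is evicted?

X

pos 1: K → fault, frames (K)
pos 2: X → fault, frames (K X)
pos 3: E → fault, frames (K X E)
pos 4: X → hit
pos 5: D → fault, evict K, frames (X E D)
pos 6: Q → fault, evict X, frames (E D Q)
pos 7: K → fault, evict E, frames (D Q K)
pos 8: A → fault, evict D, frames (Q K A)
pos 9: X → fault, evict Q, frames (K A X)
pos 10: Q → fault, evict K, frames (A X Q)
pos 11: K → fault, evict A, frames (X Q K)
pos 12: Q → hit
pos 13: Y → fault, evict X, frames (Q K Y)
At position 13, page X is evicted.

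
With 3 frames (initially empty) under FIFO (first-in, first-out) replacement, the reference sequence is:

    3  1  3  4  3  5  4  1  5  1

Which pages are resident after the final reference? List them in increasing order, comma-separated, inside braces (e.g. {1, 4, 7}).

3: fault, frames [3]
1: fault, frames [3, 1]
3: hit
4: fault, frames [3, 1, 4]
3: hit
5: fault, evict 3, frames [1, 4, 5]
4: hit
1: hit
5: hit
1: hit

{1, 4, 5}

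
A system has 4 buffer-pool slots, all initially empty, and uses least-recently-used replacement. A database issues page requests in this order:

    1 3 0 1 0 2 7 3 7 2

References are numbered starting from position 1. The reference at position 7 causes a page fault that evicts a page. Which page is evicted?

pos 1: 1: fault, frames {1}
pos 2: 3: fault, frames {1,3}
pos 3: 0: fault, frames {1,3,0}
pos 4: 1: hit
pos 5: 0: hit
pos 6: 2: fault, frames {3,1,0,2}
pos 7: 7: fault, evict 3, frames {1,0,2,7}
At position 7, page 3 is evicted.

3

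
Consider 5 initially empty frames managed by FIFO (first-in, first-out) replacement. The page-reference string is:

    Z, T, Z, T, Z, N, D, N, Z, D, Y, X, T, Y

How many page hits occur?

8

Z -> fault, frames [Z]
T -> fault, frames [Z, T]
Z -> hit
T -> hit
Z -> hit
N -> fault, frames [Z, T, N]
D -> fault, frames [Z, T, N, D]
N -> hit
Z -> hit
D -> hit
Y -> fault, frames [Z, T, N, D, Y]
X -> fault, evict Z, frames [T, N, D, Y, X]
T -> hit
Y -> hit
Hits: 8.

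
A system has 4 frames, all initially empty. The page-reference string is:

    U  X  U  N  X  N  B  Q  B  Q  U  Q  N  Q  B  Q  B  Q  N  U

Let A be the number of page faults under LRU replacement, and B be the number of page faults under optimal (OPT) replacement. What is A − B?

Under LRU: F F . F . . F F . . F . . . . . . . . . → 6 faults.
Under OPT: F F . F . . F F . . . . . . . . . . . . → 5 faults.
A − B = 6 − 5 = 1.

1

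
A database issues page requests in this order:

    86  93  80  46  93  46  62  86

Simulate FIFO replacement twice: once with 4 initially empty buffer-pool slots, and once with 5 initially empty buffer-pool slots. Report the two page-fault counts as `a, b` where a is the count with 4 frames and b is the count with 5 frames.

6, 5

4 frames: F F F F . . F F → 6 faults.
5 frames: F F F F . . F . → 5 faults.
5 < 6: adding a frame reduced faults, as is typical.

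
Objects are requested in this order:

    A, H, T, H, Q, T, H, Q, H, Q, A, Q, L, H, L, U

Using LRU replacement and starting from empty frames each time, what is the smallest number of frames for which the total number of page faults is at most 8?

f=1: 16 faults
f=2: 11 faults
f=3: 8 faults
f=4: 6 faults
f=5: 6 faults
f=6: 6 faults
Smallest f with faults ≤ 8 is 3.

3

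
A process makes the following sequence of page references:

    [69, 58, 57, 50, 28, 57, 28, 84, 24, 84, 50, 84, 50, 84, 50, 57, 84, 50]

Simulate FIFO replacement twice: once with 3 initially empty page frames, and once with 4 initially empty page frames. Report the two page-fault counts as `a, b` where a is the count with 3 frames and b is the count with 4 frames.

10, 9

3 frames: F F F F F . . F F . F . . . . F F . → 10 faults.
4 frames: F F F F F . . F F . . . . . . F . F → 9 faults.
9 < 10: adding a frame reduced faults, as is typical.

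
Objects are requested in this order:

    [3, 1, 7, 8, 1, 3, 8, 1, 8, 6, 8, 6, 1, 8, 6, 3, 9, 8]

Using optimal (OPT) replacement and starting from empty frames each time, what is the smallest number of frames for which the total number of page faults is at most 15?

f=1: 18 faults
f=2: 11 faults
f=3: 7 faults
f=4: 6 faults
f=5: 6 faults
f=6: 6 faults
Smallest f with faults ≤ 15 is 2.

2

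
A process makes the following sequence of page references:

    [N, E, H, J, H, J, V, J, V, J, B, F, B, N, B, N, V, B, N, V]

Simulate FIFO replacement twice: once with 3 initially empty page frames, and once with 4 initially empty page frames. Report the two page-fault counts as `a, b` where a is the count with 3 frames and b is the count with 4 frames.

10, 8

3 frames: F F F F . . F . . . F F . F . . F F . . → 10 faults.
4 frames: F F F F . . F . . . F F . F . . . . . . → 8 faults.
8 < 10: adding a frame reduced faults, as is typical.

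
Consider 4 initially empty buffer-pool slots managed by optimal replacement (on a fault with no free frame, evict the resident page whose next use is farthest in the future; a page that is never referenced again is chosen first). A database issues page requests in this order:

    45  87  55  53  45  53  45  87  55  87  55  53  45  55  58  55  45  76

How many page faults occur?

45: fault, frames {45}
87: fault, frames {45,87}
55: fault, frames {45,87,55}
53: fault, frames {45,87,55,53}
45: hit
53: hit
45: hit
87: hit
55: hit
87: hit
55: hit
53: hit
45: hit
55: hit
58: fault, evict 53, frames {45,87,55,58}
55: hit
45: hit
76: fault, evict 58, frames {45,87,55,76}
Page faults: 6.

6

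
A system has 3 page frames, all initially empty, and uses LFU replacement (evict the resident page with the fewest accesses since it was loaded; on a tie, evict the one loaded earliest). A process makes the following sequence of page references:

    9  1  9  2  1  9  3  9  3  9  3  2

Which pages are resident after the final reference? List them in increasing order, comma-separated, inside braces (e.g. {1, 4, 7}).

{2, 3, 9}

9 → miss, frames [9]
1 → miss, frames [9, 1]
9 → hit
2 → miss, frames [9, 1, 2]
1 → hit
9 → hit
3 → miss, evict 2, frames [9, 1, 3]
9 → hit
3 → hit
9 → hit
3 → hit
2 → miss, evict 1, frames [9, 3, 2]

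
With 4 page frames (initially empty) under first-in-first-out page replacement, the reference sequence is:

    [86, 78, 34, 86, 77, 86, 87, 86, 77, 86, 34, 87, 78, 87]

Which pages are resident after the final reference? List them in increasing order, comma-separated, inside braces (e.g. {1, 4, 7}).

86 → fault, frames (86)
78 → fault, frames (86 78)
34 → fault, frames (86 78 34)
86 → hit
77 → fault, frames (86 78 34 77)
86 → hit
87 → fault, evict 86, frames (78 34 77 87)
86 → fault, evict 78, frames (34 77 87 86)
77 → hit
86 → hit
34 → hit
87 → hit
78 → fault, evict 34, frames (77 87 86 78)
87 → hit

{77, 78, 86, 87}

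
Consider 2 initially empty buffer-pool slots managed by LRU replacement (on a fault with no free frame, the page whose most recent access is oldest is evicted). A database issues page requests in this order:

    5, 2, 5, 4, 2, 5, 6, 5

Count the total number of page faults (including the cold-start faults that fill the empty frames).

5 → miss, frames {5}
2 → miss, frames {5,2}
5 → hit
4 → miss, evict 2, frames {5,4}
2 → miss, evict 5, frames {4,2}
5 → miss, evict 4, frames {2,5}
6 → miss, evict 2, frames {5,6}
5 → hit
Page faults: 6.

6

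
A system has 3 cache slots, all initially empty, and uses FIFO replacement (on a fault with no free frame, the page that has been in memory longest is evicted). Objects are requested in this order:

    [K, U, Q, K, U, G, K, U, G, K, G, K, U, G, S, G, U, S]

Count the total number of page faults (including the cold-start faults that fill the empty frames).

K: miss, frames {K}
U: miss, frames {K,U}
Q: miss, frames {K,U,Q}
K: hit
U: hit
G: miss, evict K, frames {U,Q,G}
K: miss, evict U, frames {Q,G,K}
U: miss, evict Q, frames {G,K,U}
G: hit
K: hit
G: hit
K: hit
U: hit
G: hit
S: miss, evict G, frames {K,U,S}
G: miss, evict K, frames {U,S,G}
U: hit
S: hit
Page faults: 8.

8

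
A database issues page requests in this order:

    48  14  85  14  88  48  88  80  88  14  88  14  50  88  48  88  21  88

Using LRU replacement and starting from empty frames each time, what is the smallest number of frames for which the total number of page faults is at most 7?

f=1: 18 faults
f=2: 11 faults
f=3: 10 faults
f=4: 8 faults
f=5: 7 faults
f=6: 7 faults
f=7: 7 faults
Smallest f with faults ≤ 7 is 5.

5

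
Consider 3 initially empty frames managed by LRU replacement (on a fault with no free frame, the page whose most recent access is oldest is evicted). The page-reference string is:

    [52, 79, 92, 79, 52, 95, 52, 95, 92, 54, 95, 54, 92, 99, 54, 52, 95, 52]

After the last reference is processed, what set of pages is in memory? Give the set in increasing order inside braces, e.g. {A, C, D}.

52 -> miss, frames {52}
79 -> miss, frames {52,79}
92 -> miss, frames {52,79,92}
79 -> hit
52 -> hit
95 -> miss, evict 92, frames {79,52,95}
52 -> hit
95 -> hit
92 -> miss, evict 79, frames {52,95,92}
54 -> miss, evict 52, frames {95,92,54}
95 -> hit
54 -> hit
92 -> hit
99 -> miss, evict 95, frames {54,92,99}
54 -> hit
52 -> miss, evict 92, frames {99,54,52}
95 -> miss, evict 99, frames {54,52,95}
52 -> hit

{52, 54, 95}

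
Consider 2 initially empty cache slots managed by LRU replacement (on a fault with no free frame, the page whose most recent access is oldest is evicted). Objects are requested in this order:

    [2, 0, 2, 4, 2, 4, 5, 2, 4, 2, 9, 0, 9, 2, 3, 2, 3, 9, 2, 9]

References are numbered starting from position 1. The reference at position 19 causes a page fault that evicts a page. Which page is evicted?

pos 1: 2 → miss, frames [2]
pos 2: 0 → miss, frames [2, 0]
pos 3: 2 → hit
pos 4: 4 → miss, evict 0, frames [2, 4]
pos 5: 2 → hit
pos 6: 4 → hit
pos 7: 5 → miss, evict 2, frames [4, 5]
pos 8: 2 → miss, evict 4, frames [5, 2]
pos 9: 4 → miss, evict 5, frames [2, 4]
pos 10: 2 → hit
pos 11: 9 → miss, evict 4, frames [2, 9]
pos 12: 0 → miss, evict 2, frames [9, 0]
pos 13: 9 → hit
pos 14: 2 → miss, evict 0, frames [9, 2]
pos 15: 3 → miss, evict 9, frames [2, 3]
pos 16: 2 → hit
pos 17: 3 → hit
pos 18: 9 → miss, evict 2, frames [3, 9]
pos 19: 2 → miss, evict 3, frames [9, 2]
At position 19, page 3 is evicted.

3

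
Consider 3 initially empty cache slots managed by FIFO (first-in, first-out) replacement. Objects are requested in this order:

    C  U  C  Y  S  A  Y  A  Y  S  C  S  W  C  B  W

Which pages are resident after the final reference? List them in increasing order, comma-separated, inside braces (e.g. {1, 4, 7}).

{B, C, W}

C -> miss, frames [C]
U -> miss, frames [C, U]
C -> hit
Y -> miss, frames [C, U, Y]
S -> miss, evict C, frames [U, Y, S]
A -> miss, evict U, frames [Y, S, A]
Y -> hit
A -> hit
Y -> hit
S -> hit
C -> miss, evict Y, frames [S, A, C]
S -> hit
W -> miss, evict S, frames [A, C, W]
C -> hit
B -> miss, evict A, frames [C, W, B]
W -> hit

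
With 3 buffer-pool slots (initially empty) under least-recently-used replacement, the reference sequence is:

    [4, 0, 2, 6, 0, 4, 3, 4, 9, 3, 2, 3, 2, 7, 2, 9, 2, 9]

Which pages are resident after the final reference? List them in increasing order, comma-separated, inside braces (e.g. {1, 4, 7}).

4 -> fault, frames [4]
0 -> fault, frames [4, 0]
2 -> fault, frames [4, 0, 2]
6 -> fault, evict 4, frames [0, 2, 6]
0 -> hit
4 -> fault, evict 2, frames [6, 0, 4]
3 -> fault, evict 6, frames [0, 4, 3]
4 -> hit
9 -> fault, evict 0, frames [3, 4, 9]
3 -> hit
2 -> fault, evict 4, frames [9, 3, 2]
3 -> hit
2 -> hit
7 -> fault, evict 9, frames [3, 2, 7]
2 -> hit
9 -> fault, evict 3, frames [7, 2, 9]
2 -> hit
9 -> hit

{2, 7, 9}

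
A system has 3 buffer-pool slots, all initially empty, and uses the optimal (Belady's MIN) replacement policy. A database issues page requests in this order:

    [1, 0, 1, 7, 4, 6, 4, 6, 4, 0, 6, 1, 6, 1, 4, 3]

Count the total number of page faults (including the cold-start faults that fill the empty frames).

7

1: miss, frames [1]
0: miss, frames [1, 0]
1: hit
7: miss, frames [1, 0, 7]
4: miss, evict 7, frames [1, 0, 4]
6: miss, evict 1, frames [0, 4, 6]
4: hit
6: hit
4: hit
0: hit
6: hit
1: miss, evict 0, frames [4, 6, 1]
6: hit
1: hit
4: hit
3: miss, evict 1, frames [4, 6, 3]
Page faults: 7.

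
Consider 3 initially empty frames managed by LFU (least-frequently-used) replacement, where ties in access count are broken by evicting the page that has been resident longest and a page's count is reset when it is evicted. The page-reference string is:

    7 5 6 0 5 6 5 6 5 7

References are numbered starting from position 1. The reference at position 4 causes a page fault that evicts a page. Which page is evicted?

pos 1: 7 -> miss, frames {7}
pos 2: 5 -> miss, frames {7,5}
pos 3: 6 -> miss, frames {7,5,6}
pos 4: 0 -> miss, evict 7, frames {5,6,0}
At position 4, page 7 is evicted.

7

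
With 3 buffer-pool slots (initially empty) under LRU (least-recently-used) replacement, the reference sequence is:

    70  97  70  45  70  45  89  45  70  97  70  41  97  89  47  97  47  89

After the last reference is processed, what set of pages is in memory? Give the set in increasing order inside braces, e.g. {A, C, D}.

70 -> miss, frames {70}
97 -> miss, frames {70,97}
70 -> hit
45 -> miss, frames {97,70,45}
70 -> hit
45 -> hit
89 -> miss, evict 97, frames {70,45,89}
45 -> hit
70 -> hit
97 -> miss, evict 89, frames {45,70,97}
70 -> hit
41 -> miss, evict 45, frames {97,70,41}
97 -> hit
89 -> miss, evict 70, frames {41,97,89}
47 -> miss, evict 41, frames {97,89,47}
97 -> hit
47 -> hit
89 -> hit

{47, 89, 97}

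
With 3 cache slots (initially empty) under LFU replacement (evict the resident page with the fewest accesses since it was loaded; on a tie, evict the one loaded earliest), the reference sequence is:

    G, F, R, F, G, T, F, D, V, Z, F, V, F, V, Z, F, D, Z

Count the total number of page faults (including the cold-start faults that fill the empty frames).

G → miss, frames (G)
F → miss, frames (G F)
R → miss, frames (G F R)
F → hit
G → hit
T → miss, evict R, frames (G F T)
F → hit
D → miss, evict T, frames (G F D)
V → miss, evict D, frames (G F V)
Z → miss, evict V, frames (G F Z)
F → hit
V → miss, evict Z, frames (G F V)
F → hit
V → hit
Z → miss, evict G, frames (F V Z)
F → hit
D → miss, evict Z, frames (F V D)
Z → miss, evict D, frames (F V Z)
Page faults: 11.

11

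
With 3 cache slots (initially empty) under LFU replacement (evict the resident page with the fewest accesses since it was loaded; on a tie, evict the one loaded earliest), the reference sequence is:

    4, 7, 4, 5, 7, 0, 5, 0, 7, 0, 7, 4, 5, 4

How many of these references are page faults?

4 → fault, frames (4)
7 → fault, frames (4 7)
4 → hit
5 → fault, frames (4 7 5)
7 → hit
0 → fault, evict 5, frames (4 7 0)
5 → fault, evict 0, frames (4 7 5)
0 → fault, evict 5, frames (4 7 0)
7 → hit
0 → hit
7 → hit
4 → hit
5 → fault, evict 0, frames (4 7 5)
4 → hit
Page faults: 7.

7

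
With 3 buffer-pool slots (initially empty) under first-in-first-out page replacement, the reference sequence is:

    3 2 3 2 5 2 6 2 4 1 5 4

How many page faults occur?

7

3 -> miss, frames {3}
2 -> miss, frames {3,2}
3 -> hit
2 -> hit
5 -> miss, frames {3,2,5}
2 -> hit
6 -> miss, evict 3, frames {2,5,6}
2 -> hit
4 -> miss, evict 2, frames {5,6,4}
1 -> miss, evict 5, frames {6,4,1}
5 -> miss, evict 6, frames {4,1,5}
4 -> hit
Page faults: 7.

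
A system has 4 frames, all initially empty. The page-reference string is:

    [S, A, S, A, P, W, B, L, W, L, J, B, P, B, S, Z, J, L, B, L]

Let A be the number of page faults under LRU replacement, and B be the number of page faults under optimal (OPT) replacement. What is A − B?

4

Under LRU: F F . . F F F F . . F . F . F F F F F . → 13 faults.
Under OPT: F F . . F F F F . . F . . . F F . . . . → 9 faults.
A − B = 13 − 9 = 4.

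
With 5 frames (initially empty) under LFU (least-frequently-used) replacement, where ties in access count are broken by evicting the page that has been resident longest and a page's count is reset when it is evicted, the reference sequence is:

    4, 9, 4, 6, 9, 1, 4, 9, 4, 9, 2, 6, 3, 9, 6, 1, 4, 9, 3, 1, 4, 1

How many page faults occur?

4 -> fault, frames {4}
9 -> fault, frames {4,9}
4 -> hit
6 -> fault, frames {4,9,6}
9 -> hit
1 -> fault, frames {4,9,6,1}
4 -> hit
9 -> hit
4 -> hit
9 -> hit
2 -> fault, frames {4,9,6,1,2}
6 -> hit
3 -> fault, evict 1, frames {4,9,6,2,3}
9 -> hit
6 -> hit
1 -> fault, evict 2, frames {4,9,6,3,1}
4 -> hit
9 -> hit
3 -> hit
1 -> hit
4 -> hit
1 -> hit
Page faults: 7.

7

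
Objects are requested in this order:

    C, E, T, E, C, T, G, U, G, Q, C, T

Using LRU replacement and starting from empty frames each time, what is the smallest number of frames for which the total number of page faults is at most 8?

3

f=1: 12 faults
f=2: 10 faults
f=3: 8 faults
f=4: 8 faults
f=5: 6 faults
f=6: 6 faults
Smallest f with faults ≤ 8 is 3.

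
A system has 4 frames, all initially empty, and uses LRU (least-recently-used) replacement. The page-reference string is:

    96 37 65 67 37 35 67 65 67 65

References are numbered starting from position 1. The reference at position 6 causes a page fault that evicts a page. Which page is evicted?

96

pos 1: 96 → miss, frames (96)
pos 2: 37 → miss, frames (96 37)
pos 3: 65 → miss, frames (96 37 65)
pos 4: 67 → miss, frames (96 37 65 67)
pos 5: 37 → hit
pos 6: 35 → miss, evict 96, frames (65 67 37 35)
At position 6, page 96 is evicted.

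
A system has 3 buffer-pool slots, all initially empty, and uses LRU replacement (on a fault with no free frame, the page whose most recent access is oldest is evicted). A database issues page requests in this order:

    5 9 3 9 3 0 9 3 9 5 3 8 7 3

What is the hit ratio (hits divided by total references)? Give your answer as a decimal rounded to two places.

0.50

5 -> fault, frames (5)
9 -> fault, frames (5 9)
3 -> fault, frames (5 9 3)
9 -> hit
3 -> hit
0 -> fault, evict 5, frames (9 3 0)
9 -> hit
3 -> hit
9 -> hit
5 -> fault, evict 0, frames (3 9 5)
3 -> hit
8 -> fault, evict 9, frames (5 3 8)
7 -> fault, evict 5, frames (3 8 7)
3 -> hit
Hits: 7 of 14 references → 7/14 = 0.5000.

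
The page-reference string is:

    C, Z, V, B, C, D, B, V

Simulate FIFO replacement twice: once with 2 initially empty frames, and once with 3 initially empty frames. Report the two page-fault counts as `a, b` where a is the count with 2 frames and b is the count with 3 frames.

2 frames: F F F F F F F F → 8 faults.
3 frames: F F F F F F . F → 7 faults.
7 < 8: adding a frame reduced faults, as is typical.

8, 7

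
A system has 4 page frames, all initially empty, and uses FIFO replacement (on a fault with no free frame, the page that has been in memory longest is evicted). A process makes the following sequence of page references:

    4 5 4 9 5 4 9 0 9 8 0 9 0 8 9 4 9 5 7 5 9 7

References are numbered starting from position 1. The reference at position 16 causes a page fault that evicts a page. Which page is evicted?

pos 1: 4 → miss, frames (4)
pos 2: 5 → miss, frames (4 5)
pos 3: 4 → hit
pos 4: 9 → miss, frames (4 5 9)
pos 5: 5 → hit
pos 6: 4 → hit
pos 7: 9 → hit
pos 8: 0 → miss, frames (4 5 9 0)
pos 9: 9 → hit
pos 10: 8 → miss, evict 4, frames (5 9 0 8)
pos 11: 0 → hit
pos 12: 9 → hit
pos 13: 0 → hit
pos 14: 8 → hit
pos 15: 9 → hit
pos 16: 4 → miss, evict 5, frames (9 0 8 4)
At position 16, page 5 is evicted.

5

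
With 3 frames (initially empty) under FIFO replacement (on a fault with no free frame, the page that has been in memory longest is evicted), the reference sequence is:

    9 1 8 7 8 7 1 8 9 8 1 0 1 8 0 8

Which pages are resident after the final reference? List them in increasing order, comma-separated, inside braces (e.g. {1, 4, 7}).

9 -> miss, frames [9]
1 -> miss, frames [9, 1]
8 -> miss, frames [9, 1, 8]
7 -> miss, evict 9, frames [1, 8, 7]
8 -> hit
7 -> hit
1 -> hit
8 -> hit
9 -> miss, evict 1, frames [8, 7, 9]
8 -> hit
1 -> miss, evict 8, frames [7, 9, 1]
0 -> miss, evict 7, frames [9, 1, 0]
1 -> hit
8 -> miss, evict 9, frames [1, 0, 8]
0 -> hit
8 -> hit

{0, 1, 8}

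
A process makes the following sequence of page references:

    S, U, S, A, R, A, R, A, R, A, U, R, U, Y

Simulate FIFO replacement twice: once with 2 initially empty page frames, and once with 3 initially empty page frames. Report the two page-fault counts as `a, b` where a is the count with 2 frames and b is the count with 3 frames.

6, 5

2 frames: F F . F F . . . . . F . . F → 6 faults.
3 frames: F F . F F . . . . . . . . F → 5 faults.
5 < 6: adding a frame reduced faults, as is typical.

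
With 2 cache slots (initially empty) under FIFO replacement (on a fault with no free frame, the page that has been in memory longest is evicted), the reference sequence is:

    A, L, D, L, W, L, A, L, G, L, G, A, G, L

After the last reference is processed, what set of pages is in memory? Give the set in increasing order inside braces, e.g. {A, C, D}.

A: miss, frames [A]
L: miss, frames [A, L]
D: miss, evict A, frames [L, D]
L: hit
W: miss, evict L, frames [D, W]
L: miss, evict D, frames [W, L]
A: miss, evict W, frames [L, A]
L: hit
G: miss, evict L, frames [A, G]
L: miss, evict A, frames [G, L]
G: hit
A: miss, evict G, frames [L, A]
G: miss, evict L, frames [A, G]
L: miss, evict A, frames [G, L]

{G, L}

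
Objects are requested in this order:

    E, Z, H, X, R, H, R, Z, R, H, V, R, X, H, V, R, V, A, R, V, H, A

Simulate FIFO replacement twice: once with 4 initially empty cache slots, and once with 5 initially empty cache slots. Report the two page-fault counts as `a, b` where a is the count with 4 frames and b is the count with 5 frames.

8, 7

4 frames: F F F F F . . . . . F . . . . . . F . . F . → 8 faults.
5 frames: F F F F F . . . . . F . . . . . . F . . . . → 7 faults.
7 < 8: adding a frame reduced faults, as is typical.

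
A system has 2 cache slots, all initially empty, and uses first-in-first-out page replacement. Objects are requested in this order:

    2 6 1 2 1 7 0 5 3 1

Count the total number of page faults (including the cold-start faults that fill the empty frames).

9

2: miss, frames {2}
6: miss, frames {2,6}
1: miss, evict 2, frames {6,1}
2: miss, evict 6, frames {1,2}
1: hit
7: miss, evict 1, frames {2,7}
0: miss, evict 2, frames {7,0}
5: miss, evict 7, frames {0,5}
3: miss, evict 0, frames {5,3}
1: miss, evict 5, frames {3,1}
Page faults: 9.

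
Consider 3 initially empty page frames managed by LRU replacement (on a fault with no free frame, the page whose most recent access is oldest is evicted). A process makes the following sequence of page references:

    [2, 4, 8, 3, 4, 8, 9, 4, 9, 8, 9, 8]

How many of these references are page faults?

5

2 -> fault, frames [2]
4 -> fault, frames [2, 4]
8 -> fault, frames [2, 4, 8]
3 -> fault, evict 2, frames [4, 8, 3]
4 -> hit
8 -> hit
9 -> fault, evict 3, frames [4, 8, 9]
4 -> hit
9 -> hit
8 -> hit
9 -> hit
8 -> hit
Page faults: 5.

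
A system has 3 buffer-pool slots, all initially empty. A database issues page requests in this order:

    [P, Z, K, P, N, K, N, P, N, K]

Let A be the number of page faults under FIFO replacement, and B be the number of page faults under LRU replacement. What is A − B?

1

Under FIFO: F F F . F . . F . . → 5 faults.
Under LRU: F F F . F . . . . . → 4 faults.
A − B = 5 − 4 = 1.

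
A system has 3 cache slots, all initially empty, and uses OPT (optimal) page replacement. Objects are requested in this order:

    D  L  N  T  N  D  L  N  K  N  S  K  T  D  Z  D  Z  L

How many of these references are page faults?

10

D: miss, frames [D]
L: miss, frames [D, L]
N: miss, frames [D, L, N]
T: miss, evict L, frames [D, N, T]
N: hit
D: hit
L: miss, evict D, frames [N, T, L]
N: hit
K: miss, evict L, frames [N, T, K]
N: hit
S: miss, evict N, frames [T, K, S]
K: hit
T: hit
D: miss, evict S, frames [T, K, D]
Z: miss, evict K, frames [T, D, Z]
D: hit
Z: hit
L: miss, evict Z, frames [T, D, L]
Page faults: 10.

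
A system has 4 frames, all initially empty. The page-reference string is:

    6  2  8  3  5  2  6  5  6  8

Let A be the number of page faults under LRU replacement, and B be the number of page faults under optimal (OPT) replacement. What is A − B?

2

Under LRU: F F F F F . F . . F → 7 faults.
Under OPT: F F F F F . . . . . → 5 faults.
A − B = 7 − 5 = 2.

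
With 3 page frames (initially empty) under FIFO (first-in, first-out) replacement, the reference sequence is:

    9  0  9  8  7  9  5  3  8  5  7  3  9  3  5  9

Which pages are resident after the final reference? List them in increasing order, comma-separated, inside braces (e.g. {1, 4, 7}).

{3, 5, 9}

9: miss, frames {9}
0: miss, frames {9,0}
9: hit
8: miss, frames {9,0,8}
7: miss, evict 9, frames {0,8,7}
9: miss, evict 0, frames {8,7,9}
5: miss, evict 8, frames {7,9,5}
3: miss, evict 7, frames {9,5,3}
8: miss, evict 9, frames {5,3,8}
5: hit
7: miss, evict 5, frames {3,8,7}
3: hit
9: miss, evict 3, frames {8,7,9}
3: miss, evict 8, frames {7,9,3}
5: miss, evict 7, frames {9,3,5}
9: hit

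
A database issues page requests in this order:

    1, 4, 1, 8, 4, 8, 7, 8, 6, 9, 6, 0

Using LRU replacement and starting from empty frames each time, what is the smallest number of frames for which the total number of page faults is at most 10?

2

f=1: 12 faults
f=2: 8 faults
f=3: 7 faults
f=4: 7 faults
f=5: 7 faults
f=6: 7 faults
f=7: 7 faults
Smallest f with faults ≤ 10 is 2.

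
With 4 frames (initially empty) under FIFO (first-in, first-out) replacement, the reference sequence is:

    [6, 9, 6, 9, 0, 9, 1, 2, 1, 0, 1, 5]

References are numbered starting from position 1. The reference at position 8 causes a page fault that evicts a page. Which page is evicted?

pos 1: 6 → fault, frames (6)
pos 2: 9 → fault, frames (6 9)
pos 3: 6 → hit
pos 4: 9 → hit
pos 5: 0 → fault, frames (6 9 0)
pos 6: 9 → hit
pos 7: 1 → fault, frames (6 9 0 1)
pos 8: 2 → fault, evict 6, frames (9 0 1 2)
At position 8, page 6 is evicted.

6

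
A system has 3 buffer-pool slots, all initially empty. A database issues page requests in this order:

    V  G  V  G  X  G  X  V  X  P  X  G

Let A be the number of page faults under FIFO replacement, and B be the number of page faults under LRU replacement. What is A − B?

Under FIFO: F F . . F . . . . F . . → 4 faults.
Under LRU: F F . . F . . . . F . F → 5 faults.
A − B = 4 − 5 = -1.

-1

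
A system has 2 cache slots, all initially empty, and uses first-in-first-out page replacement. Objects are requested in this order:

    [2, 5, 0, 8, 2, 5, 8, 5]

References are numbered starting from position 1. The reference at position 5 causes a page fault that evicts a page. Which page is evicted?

0

pos 1: 2: fault, frames {2}
pos 2: 5: fault, frames {2,5}
pos 3: 0: fault, evict 2, frames {5,0}
pos 4: 8: fault, evict 5, frames {0,8}
pos 5: 2: fault, evict 0, frames {8,2}
At position 5, page 0 is evicted.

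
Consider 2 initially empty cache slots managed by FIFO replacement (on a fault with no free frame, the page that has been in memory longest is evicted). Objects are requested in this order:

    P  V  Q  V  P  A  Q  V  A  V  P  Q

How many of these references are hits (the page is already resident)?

P → fault, frames (P)
V → fault, frames (P V)
Q → fault, evict P, frames (V Q)
V → hit
P → fault, evict V, frames (Q P)
A → fault, evict Q, frames (P A)
Q → fault, evict P, frames (A Q)
V → fault, evict A, frames (Q V)
A → fault, evict Q, frames (V A)
V → hit
P → fault, evict V, frames (A P)
Q → fault, evict A, frames (P Q)
Hits: 2.

2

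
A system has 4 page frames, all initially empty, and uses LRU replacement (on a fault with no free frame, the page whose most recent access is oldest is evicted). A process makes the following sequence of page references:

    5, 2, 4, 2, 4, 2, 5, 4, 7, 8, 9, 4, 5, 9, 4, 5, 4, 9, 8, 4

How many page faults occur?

7

5 → fault, frames [5]
2 → fault, frames [5, 2]
4 → fault, frames [5, 2, 4]
2 → hit
4 → hit
2 → hit
5 → hit
4 → hit
7 → fault, frames [2, 5, 4, 7]
8 → fault, evict 2, frames [5, 4, 7, 8]
9 → fault, evict 5, frames [4, 7, 8, 9]
4 → hit
5 → fault, evict 7, frames [8, 9, 4, 5]
9 → hit
4 → hit
5 → hit
4 → hit
9 → hit
8 → hit
4 → hit
Page faults: 7.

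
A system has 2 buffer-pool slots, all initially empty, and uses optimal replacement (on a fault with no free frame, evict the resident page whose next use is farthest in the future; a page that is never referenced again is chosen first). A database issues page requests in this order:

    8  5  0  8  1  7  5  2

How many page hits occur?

8: miss, frames [8]
5: miss, frames [8, 5]
0: miss, evict 5, frames [8, 0]
8: hit
1: miss, evict 0, frames [8, 1]
7: miss, evict 1, frames [8, 7]
5: miss, evict 7, frames [8, 5]
2: miss, evict 5, frames [8, 2]
Hits: 1.

1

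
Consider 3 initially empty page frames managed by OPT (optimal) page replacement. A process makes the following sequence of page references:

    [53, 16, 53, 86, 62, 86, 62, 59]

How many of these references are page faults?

5

53 → fault, frames (53)
16 → fault, frames (53 16)
53 → hit
86 → fault, frames (53 16 86)
62 → fault, evict 16, frames (53 86 62)
86 → hit
62 → hit
59 → fault, evict 62, frames (53 86 59)
Page faults: 5.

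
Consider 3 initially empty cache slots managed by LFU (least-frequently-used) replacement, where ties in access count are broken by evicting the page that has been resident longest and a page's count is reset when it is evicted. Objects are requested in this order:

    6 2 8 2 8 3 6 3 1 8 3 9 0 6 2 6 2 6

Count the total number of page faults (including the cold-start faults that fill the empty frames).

6 -> miss, frames (6)
2 -> miss, frames (6 2)
8 -> miss, frames (6 2 8)
2 -> hit
8 -> hit
3 -> miss, evict 6, frames (2 8 3)
6 -> miss, evict 3, frames (2 8 6)
3 -> miss, evict 6, frames (2 8 3)
1 -> miss, evict 3, frames (2 8 1)
8 -> hit
3 -> miss, evict 1, frames (2 8 3)
9 -> miss, evict 3, frames (2 8 9)
0 -> miss, evict 9, frames (2 8 0)
6 -> miss, evict 0, frames (2 8 6)
2 -> hit
6 -> hit
2 -> hit
6 -> hit
Page faults: 11.

11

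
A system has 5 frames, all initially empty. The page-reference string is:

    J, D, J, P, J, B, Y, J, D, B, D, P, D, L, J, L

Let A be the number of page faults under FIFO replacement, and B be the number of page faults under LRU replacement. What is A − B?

Under FIFO: F F . F . F F . . . . . . F F . → 7 faults.
Under LRU: F F . F . F F . . . . . . F . . → 6 faults.
A − B = 7 − 6 = 1.

1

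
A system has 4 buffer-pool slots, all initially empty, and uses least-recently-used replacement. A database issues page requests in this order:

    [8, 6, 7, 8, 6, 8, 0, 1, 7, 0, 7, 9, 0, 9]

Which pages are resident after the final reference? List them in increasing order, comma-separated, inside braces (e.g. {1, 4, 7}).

{0, 1, 7, 9}

8: fault, frames {8}
6: fault, frames {8,6}
7: fault, frames {8,6,7}
8: hit
6: hit
8: hit
0: fault, frames {7,6,8,0}
1: fault, evict 7, frames {6,8,0,1}
7: fault, evict 6, frames {8,0,1,7}
0: hit
7: hit
9: fault, evict 8, frames {1,0,7,9}
0: hit
9: hit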